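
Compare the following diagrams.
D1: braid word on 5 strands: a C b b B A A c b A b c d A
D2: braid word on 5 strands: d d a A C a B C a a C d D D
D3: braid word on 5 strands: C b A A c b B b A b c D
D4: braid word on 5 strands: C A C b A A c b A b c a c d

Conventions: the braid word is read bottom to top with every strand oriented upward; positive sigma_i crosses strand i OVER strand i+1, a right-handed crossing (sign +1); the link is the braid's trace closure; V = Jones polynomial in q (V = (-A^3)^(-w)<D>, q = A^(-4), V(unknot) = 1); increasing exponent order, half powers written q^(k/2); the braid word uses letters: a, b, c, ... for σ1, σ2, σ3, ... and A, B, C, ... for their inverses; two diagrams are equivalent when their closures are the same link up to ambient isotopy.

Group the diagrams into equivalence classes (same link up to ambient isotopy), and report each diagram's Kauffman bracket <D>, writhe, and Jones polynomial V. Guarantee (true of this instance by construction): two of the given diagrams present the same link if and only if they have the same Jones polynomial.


equivalence classes: {D1, D3, D4} | {D2}
D1 (bracket -A^-6 + 2A^-2 - 2A^2 + 3A^6 - 2A^10 + 2A^14 - A^18; 14 crossings at w = +2): V = -q^-3 + 2q^-2 - 2q^-1 + 3 - 2q + 2q^2 - q^3
V(D2) = -q^-3 + q^-2 - q^-1 + 3 - q + q^2 - q^3  [14 crossings, <D> = -A^-12 + A^-8 - A^-4 + 3 - A^4 + A^8 - A^12, w = 0]
D3 (bracket -A^-12 + 2A^-8 - 2A^-4 + 3 - 2A^4 + 2A^8 - A^12; 12 crossings at w = 0): V = -q^-3 + 2q^-2 - 2q^-1 + 3 - 2q + 2q^2 - q^3
V(D4) = -q^-3 + 2q^-2 - 2q^-1 + 3 - 2q + 2q^2 - q^3  [14 crossings, <D> = -A^-6 + 2A^-2 - 2A^2 + 3A^6 - 2A^10 + 2A^14 - A^18, w = +2]
key observation: V(q) takes 2 values over 4 diagrams, fixing the grouping


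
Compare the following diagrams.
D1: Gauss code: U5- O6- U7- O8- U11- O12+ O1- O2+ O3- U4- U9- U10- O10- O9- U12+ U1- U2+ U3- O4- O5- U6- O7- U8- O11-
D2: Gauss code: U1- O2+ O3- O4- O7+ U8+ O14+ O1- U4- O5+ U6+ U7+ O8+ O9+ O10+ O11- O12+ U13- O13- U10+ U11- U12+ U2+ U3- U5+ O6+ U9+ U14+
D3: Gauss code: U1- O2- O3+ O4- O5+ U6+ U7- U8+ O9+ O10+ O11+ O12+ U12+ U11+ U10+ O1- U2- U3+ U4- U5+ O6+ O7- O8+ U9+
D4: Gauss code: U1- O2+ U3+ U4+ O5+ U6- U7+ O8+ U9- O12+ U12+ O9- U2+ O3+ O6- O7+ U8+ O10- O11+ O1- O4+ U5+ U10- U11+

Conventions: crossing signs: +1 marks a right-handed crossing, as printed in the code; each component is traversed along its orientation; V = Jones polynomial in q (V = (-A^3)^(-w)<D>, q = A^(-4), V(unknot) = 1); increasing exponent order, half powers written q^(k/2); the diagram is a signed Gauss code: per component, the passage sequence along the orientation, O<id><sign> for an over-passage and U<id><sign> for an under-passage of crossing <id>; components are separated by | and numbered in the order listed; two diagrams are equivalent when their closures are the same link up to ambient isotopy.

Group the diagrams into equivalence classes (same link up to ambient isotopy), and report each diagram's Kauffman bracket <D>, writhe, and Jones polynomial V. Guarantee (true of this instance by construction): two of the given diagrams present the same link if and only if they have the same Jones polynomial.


grouping into links: {D1} | {D2, D4} | {D3}
V(D1) = -q^-7 + q^-6 - q^-5 + q^-4 + q^-2  (w -8, c 12, <D> = A^-16 + A^-8 - A^-4 + 1 - A^4)
V(D2) = q - q^2 + 2q^3 - q^4 + q^5 - q^6  (w +4, c 14, <D> = -A^-12 + A^-8 - A^-4 + 2 - A^4 + A^8)
D3 (bracket A^12; 12 crossings at w = +4): V = 1
V(D4) = q - q^2 + 2q^3 - q^4 + q^5 - q^6  [12 crossings, <D> = -A^-12 + A^-8 - A^-4 + 2 - A^4 + A^8, w = +4]
why: V(q) takes 3 values over 4 diagrams, fixing the grouping


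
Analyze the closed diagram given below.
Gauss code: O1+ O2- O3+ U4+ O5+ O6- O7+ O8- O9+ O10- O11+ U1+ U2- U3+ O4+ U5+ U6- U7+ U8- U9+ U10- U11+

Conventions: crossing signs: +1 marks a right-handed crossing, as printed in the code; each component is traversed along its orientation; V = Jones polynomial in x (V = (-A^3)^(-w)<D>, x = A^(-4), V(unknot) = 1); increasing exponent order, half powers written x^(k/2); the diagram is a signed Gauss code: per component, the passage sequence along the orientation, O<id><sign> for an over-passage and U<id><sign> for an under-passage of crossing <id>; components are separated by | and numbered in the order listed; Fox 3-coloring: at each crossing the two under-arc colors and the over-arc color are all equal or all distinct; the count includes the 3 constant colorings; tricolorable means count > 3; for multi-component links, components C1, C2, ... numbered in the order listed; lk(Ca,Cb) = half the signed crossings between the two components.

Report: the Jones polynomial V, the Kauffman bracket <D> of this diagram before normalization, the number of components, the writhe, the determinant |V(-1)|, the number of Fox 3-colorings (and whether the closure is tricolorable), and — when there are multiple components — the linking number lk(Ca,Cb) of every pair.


V(x) = x + x^3 - x^4
bracket: A^-7 - A^-3 - A^5, w = +3
1 component, writhe +3, over 11 crossings
det 3, colorings 9 of 3^11 — tricolorable
observation: det 3 = |V(-1)|; divisible by 3, so tricolorable


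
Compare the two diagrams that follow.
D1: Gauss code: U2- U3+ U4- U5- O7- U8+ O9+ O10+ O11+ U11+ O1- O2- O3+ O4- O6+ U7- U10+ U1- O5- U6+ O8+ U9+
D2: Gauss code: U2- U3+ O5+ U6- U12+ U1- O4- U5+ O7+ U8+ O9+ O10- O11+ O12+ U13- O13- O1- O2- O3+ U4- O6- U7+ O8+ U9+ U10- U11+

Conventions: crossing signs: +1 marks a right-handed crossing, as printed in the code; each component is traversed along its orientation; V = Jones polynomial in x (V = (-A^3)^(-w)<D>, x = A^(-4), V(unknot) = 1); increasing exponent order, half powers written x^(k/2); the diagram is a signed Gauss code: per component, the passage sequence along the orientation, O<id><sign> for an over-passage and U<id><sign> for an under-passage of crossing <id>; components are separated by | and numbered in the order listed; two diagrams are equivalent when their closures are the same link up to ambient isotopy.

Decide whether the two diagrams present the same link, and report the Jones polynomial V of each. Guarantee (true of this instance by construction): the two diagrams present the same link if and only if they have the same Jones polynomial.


equivalent: no
D1 (bracket -A^-5 + A^-1 - A^3 + A^7 - A^11; 11 crossings at w = +1): V = x^-2 - x^-1 + 1 - x + x^2
V(D2) = x^-1 - 1 + 2x - 2x^2 + 2x^3 - 2x^4 + x^5  (w +1, c 13, <D> = -A^-17 + 2A^-13 - 2A^-9 + 2A^-5 - 2A^-1 + A^3 - A^7)
key observation: 2 values of V(x) split the 2 diagrams


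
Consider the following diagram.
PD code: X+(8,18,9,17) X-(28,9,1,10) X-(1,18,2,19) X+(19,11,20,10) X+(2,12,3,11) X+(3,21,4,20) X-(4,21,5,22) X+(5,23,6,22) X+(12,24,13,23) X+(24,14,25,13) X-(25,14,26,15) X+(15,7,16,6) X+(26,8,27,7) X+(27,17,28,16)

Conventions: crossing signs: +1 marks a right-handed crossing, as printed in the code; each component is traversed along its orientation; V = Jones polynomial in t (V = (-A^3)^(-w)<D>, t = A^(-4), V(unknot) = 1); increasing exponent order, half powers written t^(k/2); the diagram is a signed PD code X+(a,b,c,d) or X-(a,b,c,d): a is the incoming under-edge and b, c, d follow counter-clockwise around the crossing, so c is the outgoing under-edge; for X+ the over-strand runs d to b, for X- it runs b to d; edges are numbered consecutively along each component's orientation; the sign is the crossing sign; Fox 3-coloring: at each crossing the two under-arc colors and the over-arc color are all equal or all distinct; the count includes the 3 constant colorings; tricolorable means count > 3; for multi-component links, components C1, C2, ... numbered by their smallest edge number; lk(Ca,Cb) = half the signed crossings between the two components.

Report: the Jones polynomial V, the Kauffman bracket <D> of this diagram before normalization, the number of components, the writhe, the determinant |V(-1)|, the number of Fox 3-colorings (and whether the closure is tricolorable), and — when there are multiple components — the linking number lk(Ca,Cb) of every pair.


V = t^2 + t^4 - t^5 + t^6 - t^7
<D> = -A^-10 + A^-6 - A^-2 + A^2 + A^10 (w = +6)
1 component over 14 crossings, w = +6
3 Fox colorings among 3^14, |V(-1)| = 5: not tricolorable
why: det 5 = |V(-1)|; not divisible by 3, so not tricolorable


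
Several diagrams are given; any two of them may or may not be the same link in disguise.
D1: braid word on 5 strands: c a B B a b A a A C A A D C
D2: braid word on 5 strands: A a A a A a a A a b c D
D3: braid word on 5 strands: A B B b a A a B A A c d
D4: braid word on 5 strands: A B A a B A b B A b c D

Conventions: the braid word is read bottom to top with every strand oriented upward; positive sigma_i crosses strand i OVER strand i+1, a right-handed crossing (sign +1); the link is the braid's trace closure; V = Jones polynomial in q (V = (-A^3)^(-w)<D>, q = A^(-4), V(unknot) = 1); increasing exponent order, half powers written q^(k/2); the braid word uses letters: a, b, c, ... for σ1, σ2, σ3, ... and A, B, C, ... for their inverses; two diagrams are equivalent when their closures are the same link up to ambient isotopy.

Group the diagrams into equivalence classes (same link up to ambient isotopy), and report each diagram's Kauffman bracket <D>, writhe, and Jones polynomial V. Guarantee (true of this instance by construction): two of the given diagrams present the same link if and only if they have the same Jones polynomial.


grouping into links: {D1} | {D2} | {D3, D4}
V(D1) = -q^-4 + q^-3 + q^-1  (w -4, c 14, <D> = A^-8 + 1 - A^4)
V(D2) = 1  [12 crossings, <D> = A^6, w = +2]
V(D3) = -q^-6 + q^-5 - q^-4 + 2q^-3 - q^-2 + q^-1  [12 crossings, <D> = A^-2 - A^2 + 2A^6 - A^10 + A^14 - A^18, w = -2]
V(D4) = -q^-6 + q^-5 - q^-4 + 2q^-3 - q^-2 + q^-1  [12 crossings, <D> = A^-8 - A^-4 + 2 - A^4 + A^8 - A^12, w = -4]
why: comparing 4 Jones polynomials yields 3 groups


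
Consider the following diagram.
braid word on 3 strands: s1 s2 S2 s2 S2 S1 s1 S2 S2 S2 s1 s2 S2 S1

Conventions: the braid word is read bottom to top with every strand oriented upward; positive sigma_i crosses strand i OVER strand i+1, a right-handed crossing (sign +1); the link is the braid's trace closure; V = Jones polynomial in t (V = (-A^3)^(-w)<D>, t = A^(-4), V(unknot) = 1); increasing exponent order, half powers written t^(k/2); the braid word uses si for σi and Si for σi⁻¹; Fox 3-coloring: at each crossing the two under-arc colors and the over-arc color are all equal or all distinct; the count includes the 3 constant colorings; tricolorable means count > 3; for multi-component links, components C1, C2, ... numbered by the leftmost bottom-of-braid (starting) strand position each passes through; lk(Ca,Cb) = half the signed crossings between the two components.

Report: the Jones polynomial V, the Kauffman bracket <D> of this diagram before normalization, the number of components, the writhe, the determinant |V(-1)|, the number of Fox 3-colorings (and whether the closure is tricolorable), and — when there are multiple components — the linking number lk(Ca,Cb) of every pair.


V = -t^-4 + t^-3 + t^-1
<D> = A^-2 + A^6 - A^10 (w = -2)
1 component over 14 crossings, w = -2
9 Fox colorings among 3^14, |V(-1)| = 3: tricolorable
why: V spans 3 powers of t: at least 3 crossings in any diagram


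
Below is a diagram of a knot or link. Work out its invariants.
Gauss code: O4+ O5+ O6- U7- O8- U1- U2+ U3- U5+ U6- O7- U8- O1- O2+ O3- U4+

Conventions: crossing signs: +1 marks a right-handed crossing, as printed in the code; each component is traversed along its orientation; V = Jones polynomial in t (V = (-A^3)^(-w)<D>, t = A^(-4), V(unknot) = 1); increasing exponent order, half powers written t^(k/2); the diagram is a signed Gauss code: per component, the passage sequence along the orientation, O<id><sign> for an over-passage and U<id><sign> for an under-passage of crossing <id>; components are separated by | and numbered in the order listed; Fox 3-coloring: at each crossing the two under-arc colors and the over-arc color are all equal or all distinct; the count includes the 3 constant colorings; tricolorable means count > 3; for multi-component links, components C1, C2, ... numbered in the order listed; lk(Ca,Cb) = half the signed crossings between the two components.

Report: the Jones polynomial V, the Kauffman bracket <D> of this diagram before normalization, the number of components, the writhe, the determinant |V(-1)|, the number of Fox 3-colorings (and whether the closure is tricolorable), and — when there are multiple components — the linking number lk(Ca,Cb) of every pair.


V(t) = -t^-4 + t^-3 + t^-1
bracket: A^-2 + A^6 - A^10, w = -2
1 component, writhe -2, over 8 crossings
det 3, colorings 9 of 3^8 — tricolorable
observation: the span of V is 3, forcing >= 3 crossings in any diagram


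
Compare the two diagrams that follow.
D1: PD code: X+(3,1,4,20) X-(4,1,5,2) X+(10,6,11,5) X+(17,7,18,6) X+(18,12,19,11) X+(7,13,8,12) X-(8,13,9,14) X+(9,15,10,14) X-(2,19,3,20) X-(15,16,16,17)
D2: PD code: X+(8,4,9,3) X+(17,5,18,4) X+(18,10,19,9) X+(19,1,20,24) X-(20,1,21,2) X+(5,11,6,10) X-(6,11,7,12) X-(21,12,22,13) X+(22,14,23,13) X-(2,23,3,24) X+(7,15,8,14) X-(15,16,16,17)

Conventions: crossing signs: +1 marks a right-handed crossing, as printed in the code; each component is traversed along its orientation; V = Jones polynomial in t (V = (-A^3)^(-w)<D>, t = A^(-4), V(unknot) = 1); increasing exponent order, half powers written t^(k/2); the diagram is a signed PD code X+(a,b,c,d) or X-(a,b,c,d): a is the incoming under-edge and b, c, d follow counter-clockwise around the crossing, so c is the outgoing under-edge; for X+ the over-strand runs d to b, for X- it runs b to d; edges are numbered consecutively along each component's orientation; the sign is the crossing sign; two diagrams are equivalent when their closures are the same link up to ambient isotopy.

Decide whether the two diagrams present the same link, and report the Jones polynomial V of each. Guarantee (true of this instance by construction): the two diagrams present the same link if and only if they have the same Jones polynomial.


equivalent: yes
D1 (bracket -A^-10 + A^-6 + A^2; 10 crossings at w = +2): V = t + t^3 - t^4
V(D2) = t + t^3 - t^4  (w +2, c 12, <D> = -A^-10 + A^-6 + A^2)
key observation: one V(t) for all 2 diagrams — one class (guaranteed)


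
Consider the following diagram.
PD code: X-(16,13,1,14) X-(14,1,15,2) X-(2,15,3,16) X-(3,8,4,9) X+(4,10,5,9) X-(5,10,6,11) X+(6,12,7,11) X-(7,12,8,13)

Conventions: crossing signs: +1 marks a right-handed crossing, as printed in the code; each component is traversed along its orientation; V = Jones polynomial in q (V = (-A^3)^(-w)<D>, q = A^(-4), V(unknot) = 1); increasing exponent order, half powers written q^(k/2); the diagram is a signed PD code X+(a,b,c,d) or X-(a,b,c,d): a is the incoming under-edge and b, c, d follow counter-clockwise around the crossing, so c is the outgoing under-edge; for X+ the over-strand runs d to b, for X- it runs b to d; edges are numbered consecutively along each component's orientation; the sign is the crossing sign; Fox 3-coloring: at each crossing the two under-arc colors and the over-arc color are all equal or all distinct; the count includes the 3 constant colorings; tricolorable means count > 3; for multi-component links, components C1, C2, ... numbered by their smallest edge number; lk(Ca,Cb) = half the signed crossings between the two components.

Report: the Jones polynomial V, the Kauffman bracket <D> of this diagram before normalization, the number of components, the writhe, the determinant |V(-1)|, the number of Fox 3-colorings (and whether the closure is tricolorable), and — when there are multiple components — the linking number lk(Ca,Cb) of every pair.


Jones polynomial: V(q) = -q^-4 + q^-3 + q^-1
<D> = A^-8 + 1 - A^4; writhe -4
components 1, writhe -4 (8 crossings)
3-colorings: 9 of 3^8, det 3 — tricolorable
note: V spans 3 powers of q: at least 3 crossings in any diagram


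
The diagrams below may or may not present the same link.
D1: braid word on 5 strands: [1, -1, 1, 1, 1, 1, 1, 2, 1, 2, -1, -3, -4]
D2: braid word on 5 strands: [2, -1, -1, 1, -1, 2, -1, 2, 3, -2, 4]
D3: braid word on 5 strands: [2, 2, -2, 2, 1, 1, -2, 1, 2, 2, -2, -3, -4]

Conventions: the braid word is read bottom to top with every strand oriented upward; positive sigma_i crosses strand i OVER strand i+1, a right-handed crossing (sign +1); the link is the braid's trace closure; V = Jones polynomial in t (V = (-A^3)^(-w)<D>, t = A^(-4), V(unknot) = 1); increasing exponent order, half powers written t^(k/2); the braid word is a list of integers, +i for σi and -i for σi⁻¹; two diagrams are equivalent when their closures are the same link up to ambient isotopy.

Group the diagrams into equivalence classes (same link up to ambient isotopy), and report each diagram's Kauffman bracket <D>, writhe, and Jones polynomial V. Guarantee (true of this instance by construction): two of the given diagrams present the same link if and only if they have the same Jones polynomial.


equivalence classes: {D1} | {D2} | {D3}
D1 (bracket A^-19 - A^-15 + A^-11 - A^-7 + A^-3 + A^5; 13 crossings at w = +5): V = -t^(5/2) - t^(9/2) + t^(11/2) - t^(13/2) + t^(15/2) - t^(17/2)
V(D2) = t^(-7/2) - 2t^(-5/2) + t^(-3/2) - 2t^(-1/2) + t^(1/2) - t^(3/2)  [11 crossings, <D> = A^-3 - A + 2A^5 - A^9 + 2A^13 - A^17, w = +1]
D3 (bracket A^-21 - 2A^-17 + 2A^-13 - 2A^-9 + 3A^-5 - A^-1 + A^3; 13 crossings at w = +3): V = -t^(3/2) + t^(5/2) - 3t^(7/2) + 2t^(9/2) - 2t^(11/2) + 2t^(13/2) - t^(15/2)
key observation: 3 classes among 3 diagrams; unequal V(t) rules out equality


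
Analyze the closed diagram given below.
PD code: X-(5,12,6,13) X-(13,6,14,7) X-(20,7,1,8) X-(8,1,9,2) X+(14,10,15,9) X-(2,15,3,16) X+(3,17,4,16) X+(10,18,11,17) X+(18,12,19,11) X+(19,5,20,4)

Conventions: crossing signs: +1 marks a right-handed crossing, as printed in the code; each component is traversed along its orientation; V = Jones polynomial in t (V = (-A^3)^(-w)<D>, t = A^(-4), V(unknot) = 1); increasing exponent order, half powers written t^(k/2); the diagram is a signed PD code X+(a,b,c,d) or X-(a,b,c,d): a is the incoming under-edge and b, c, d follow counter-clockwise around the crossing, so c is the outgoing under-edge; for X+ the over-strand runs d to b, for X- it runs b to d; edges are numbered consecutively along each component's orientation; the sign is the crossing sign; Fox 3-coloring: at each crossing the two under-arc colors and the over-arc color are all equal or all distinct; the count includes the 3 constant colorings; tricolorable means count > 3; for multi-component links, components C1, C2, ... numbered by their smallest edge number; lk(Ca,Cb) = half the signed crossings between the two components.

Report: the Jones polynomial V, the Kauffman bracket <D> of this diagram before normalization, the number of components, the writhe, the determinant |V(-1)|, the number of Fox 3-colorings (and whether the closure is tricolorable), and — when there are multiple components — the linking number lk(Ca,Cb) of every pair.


V = -t^-3 + 2t^-2 - 2t^-1 + 3 - 2t + 2t^2 - t^3
<D> = -A^-12 + 2A^-8 - 2A^-4 + 3 - 2A^4 + 2A^8 - A^12 (w = 0)
1 component over 10 crossings, w = 0
3 Fox colorings among 3^10, |V(-1)| = 13: not tricolorable
why: w = 0 shifts under R1 moves; the (-A^3)^(0) factor cancels that in V


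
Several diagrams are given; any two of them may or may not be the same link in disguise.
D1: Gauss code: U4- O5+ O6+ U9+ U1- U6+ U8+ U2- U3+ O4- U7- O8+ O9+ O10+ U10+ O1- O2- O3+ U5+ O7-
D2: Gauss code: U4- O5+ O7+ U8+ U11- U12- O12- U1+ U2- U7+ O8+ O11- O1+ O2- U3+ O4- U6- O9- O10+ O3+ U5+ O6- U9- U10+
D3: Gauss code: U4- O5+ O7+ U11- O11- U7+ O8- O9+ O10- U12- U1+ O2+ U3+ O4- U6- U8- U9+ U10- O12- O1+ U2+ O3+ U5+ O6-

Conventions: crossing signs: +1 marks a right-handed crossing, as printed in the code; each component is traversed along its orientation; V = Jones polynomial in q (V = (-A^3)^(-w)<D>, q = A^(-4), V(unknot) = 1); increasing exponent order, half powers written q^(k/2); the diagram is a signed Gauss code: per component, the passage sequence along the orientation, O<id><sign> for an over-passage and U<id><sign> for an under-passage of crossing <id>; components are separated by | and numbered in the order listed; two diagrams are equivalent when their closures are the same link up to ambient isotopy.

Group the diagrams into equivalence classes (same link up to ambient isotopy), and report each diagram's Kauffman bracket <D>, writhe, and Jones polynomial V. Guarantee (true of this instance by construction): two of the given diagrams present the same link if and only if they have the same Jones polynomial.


classes: {D1, D2, D3}
V(D1) = q^-2 - q^-1 + 1 - q + q^2  [10 crossings, <D> = A^-2 - A^2 + A^6 - A^10 + A^14, w = +2]
V(D2) = q^-2 - q^-1 + 1 - q + q^2  (w 0, c 12, <D> = A^-8 - A^-4 + 1 - A^4 + A^8)
D3 (bracket A^-8 - A^-4 + 1 - A^4 + A^8; 12 crossings at w = 0): V = q^-2 - q^-1 + 1 - q + q^2
note: all 3 diagrams share one V(q), hence one class


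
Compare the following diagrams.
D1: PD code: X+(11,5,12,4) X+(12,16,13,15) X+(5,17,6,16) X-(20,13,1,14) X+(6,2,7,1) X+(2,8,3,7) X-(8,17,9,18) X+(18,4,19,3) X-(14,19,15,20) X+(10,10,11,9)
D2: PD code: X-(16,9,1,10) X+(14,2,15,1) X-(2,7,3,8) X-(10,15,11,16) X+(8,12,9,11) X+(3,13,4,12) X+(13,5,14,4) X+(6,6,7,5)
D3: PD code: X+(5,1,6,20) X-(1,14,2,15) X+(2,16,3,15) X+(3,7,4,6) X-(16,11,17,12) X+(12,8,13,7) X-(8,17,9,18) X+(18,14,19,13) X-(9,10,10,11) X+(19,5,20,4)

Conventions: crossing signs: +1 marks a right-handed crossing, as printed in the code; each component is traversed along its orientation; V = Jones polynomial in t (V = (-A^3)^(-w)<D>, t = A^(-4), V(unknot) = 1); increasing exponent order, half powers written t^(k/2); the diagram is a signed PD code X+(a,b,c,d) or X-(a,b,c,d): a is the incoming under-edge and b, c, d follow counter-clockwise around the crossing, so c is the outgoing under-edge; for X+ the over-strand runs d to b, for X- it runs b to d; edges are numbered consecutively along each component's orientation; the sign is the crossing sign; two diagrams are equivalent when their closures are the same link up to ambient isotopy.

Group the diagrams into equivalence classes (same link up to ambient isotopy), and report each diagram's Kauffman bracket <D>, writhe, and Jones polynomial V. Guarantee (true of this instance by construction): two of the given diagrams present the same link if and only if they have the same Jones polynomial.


classes: {D1} | {D2} | {D3}
V(D1) = t^-1 - 2 + 3t - 3t^2 + 4t^3 - 3t^4 + 2t^5 - t^6  [10 crossings, <D> = -A^-12 + 2A^-8 - 3A^-4 + 4 - 3A^4 + 3A^8 - 2A^12 + A^16, w = +4]
V(D2) = t^-2 - t^-1 + 2 - 2t + t^2 - t^3 + t^4  (w +2, c 8, <D> = A^-10 - A^-6 + A^-2 - 2A^2 + 2A^6 - A^10 + A^14)
D3 (bracket -A^-18 + 2A^-14 - 2A^-10 + 3A^-6 - 3A^-2 + 2A^2 - A^6 + A^10; 10 crossings at w = +2): V = t^-1 - 1 + 2t - 3t^2 + 3t^3 - 2t^4 + 2t^5 - t^6
note: 3 values of V(t) split the 3 diagrams


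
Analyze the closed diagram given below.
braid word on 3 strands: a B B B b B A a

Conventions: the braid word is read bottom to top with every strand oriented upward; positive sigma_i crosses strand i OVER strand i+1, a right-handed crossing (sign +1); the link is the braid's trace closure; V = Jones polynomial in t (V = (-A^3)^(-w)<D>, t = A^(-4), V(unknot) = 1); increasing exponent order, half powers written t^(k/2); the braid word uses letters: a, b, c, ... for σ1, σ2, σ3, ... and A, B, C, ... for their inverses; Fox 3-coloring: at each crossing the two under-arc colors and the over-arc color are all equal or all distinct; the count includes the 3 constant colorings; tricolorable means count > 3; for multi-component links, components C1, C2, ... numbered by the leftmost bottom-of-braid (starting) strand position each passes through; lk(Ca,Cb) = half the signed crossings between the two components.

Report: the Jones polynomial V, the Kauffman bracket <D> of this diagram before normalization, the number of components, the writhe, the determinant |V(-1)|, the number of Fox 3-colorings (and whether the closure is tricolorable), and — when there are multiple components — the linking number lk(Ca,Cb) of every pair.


V(t) = -t^-4 + t^-3 + t^-1
bracket: A^-2 + A^6 - A^10, w = -2
1 component, writhe -2, over 8 crossings
det 3, colorings 9 of 3^8 — tricolorable
observation: det 3 = |V(-1)|; divisible by 3, so tricolorable


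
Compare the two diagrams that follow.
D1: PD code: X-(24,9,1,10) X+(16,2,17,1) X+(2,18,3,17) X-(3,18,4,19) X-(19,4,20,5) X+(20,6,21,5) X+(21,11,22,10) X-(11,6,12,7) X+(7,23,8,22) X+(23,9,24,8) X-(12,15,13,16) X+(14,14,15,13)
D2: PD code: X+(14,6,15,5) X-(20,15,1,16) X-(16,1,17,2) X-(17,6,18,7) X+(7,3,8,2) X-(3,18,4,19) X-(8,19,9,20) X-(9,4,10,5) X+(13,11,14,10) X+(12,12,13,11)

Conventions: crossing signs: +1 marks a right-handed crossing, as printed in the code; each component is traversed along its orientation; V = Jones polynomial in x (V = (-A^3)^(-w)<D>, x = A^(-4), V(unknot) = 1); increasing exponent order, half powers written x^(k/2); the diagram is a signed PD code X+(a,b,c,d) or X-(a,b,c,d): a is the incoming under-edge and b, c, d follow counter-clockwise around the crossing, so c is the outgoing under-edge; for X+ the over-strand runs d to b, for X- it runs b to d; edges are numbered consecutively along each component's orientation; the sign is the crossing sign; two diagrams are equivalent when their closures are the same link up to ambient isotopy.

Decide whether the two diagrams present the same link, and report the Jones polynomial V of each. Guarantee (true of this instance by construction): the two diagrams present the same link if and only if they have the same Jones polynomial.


same link: no
V(D1) = 1  [12 crossings, <D> = A^6, w = +2]
V(D2) = -x^-6 + x^-5 - x^-4 + 2x^-3 - x^-2 + x^-1  (w -2, c 10, <D> = A^-2 - A^2 + 2A^6 - A^10 + A^14 - A^18)
note: V(x) takes 2 values over 2 diagrams, fixing the grouping


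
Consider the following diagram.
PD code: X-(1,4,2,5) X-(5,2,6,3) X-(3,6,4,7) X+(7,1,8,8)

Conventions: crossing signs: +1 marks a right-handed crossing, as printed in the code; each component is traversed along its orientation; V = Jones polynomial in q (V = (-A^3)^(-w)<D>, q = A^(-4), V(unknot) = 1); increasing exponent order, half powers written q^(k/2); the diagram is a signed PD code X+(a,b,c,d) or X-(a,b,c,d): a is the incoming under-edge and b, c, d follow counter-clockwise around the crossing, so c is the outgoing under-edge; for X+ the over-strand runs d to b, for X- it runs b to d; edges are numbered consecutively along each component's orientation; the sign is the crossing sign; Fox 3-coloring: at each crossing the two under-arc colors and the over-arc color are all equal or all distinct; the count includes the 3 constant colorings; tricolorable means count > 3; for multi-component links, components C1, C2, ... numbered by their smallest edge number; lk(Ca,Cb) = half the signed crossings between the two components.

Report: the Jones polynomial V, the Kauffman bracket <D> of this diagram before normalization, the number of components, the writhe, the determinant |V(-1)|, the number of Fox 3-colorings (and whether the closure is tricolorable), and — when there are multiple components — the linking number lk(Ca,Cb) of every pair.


V(q) = -q^-4 + q^-3 + q^-1
bracket: A^-2 + A^6 - A^10, w = -2
1 component, writhe -2, over 4 crossings
det 3, colorings 9 of 3^4 — tricolorable
observation: w = -2 (over 4 crossings) is diagram-only; (-A^3)^(2) removes it from V


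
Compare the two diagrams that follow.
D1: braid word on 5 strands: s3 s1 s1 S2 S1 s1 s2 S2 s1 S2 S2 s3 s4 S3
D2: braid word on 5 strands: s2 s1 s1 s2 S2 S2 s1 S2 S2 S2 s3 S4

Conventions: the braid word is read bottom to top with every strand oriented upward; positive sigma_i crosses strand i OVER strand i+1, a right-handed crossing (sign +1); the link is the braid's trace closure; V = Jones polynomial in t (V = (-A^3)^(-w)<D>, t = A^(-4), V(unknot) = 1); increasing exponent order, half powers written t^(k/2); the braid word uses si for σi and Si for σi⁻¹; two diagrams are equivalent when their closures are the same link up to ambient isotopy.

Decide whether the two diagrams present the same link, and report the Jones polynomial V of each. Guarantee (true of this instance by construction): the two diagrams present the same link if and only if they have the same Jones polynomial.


equivalent: yes
V(D1) = -t^-3 + 2t^-2 - 2t^-1 + 3 - 2t + 2t^2 - t^3  (w +2, c 14, <D> = -A^-6 + 2A^-2 - 2A^2 + 3A^6 - 2A^10 + 2A^14 - A^18)
V(D2) = -t^-3 + 2t^-2 - 2t^-1 + 3 - 2t + 2t^2 - t^3  (w 0, c 12, <D> = -A^-12 + 2A^-8 - 2A^-4 + 3 - 2A^4 + 2A^8 - A^12)
why: D2 (12 crossings) and D1 (14) are Markov-related braid presentations


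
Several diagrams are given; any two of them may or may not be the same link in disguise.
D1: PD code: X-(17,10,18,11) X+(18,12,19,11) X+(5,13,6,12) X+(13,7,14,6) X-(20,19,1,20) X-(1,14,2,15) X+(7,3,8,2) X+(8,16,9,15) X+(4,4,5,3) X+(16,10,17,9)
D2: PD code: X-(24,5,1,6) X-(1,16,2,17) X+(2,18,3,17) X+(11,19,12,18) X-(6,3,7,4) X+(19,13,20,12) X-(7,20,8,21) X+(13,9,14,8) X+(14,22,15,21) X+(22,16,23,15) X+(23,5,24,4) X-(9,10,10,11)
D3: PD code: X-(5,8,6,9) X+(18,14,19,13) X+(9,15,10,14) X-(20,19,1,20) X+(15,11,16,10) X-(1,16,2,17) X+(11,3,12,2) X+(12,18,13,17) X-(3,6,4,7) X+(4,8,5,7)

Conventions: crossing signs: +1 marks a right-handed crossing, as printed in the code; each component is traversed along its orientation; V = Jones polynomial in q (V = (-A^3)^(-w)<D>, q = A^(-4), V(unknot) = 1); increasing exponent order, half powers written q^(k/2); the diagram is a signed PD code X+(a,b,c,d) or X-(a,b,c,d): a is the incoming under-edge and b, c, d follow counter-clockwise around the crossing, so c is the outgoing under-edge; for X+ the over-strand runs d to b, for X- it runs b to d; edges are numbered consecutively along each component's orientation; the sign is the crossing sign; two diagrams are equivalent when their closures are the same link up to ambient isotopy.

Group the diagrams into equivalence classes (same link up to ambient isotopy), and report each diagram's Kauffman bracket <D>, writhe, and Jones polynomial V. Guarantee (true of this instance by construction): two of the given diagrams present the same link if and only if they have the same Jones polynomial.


equivalence classes: {D1, D2, D3}
D1 (bracket -A^-12 + A^-8 - A^-4 + 2 - A^4 + A^8; 10 crossings at w = +4): V = q - q^2 + 2q^3 - q^4 + q^5 - q^6
D2 (bracket -A^-18 + A^-14 - A^-10 + 2A^-6 - A^-2 + A^2; 12 crossings at w = +2): V = q - q^2 + 2q^3 - q^4 + q^5 - q^6
D3 (bracket -A^-18 + A^-14 - A^-10 + 2A^-6 - A^-2 + A^2; 10 crossings at w = +2): V = q - q^2 + 2q^3 - q^4 + q^5 - q^6
key observation: one V(q) for all 3 diagrams — one class (guaranteed)


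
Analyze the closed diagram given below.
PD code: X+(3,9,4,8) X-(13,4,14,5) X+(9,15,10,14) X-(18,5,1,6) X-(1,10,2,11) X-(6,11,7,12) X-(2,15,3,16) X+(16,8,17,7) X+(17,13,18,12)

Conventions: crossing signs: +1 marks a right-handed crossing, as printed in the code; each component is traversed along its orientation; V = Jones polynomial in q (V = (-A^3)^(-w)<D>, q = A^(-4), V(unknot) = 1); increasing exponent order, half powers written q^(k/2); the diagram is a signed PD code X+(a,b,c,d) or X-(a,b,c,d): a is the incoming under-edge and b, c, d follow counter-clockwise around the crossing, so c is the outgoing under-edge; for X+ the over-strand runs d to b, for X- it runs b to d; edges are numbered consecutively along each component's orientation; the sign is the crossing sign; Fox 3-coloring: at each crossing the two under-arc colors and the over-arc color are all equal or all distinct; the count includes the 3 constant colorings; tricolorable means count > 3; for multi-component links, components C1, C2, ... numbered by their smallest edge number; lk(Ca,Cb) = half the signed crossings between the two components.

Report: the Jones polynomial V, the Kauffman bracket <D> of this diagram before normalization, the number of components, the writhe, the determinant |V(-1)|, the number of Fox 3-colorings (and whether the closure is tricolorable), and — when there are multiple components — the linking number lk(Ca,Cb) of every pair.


V(q) = q^-2 - q^-1 + 1 - q + q^2
bracket: -A^-11 + A^-7 - A^-3 + A - A^5, w = -1
1 component, writhe -1, over 9 crossings
det 5, colorings 3 of 3^9 — not tricolorable
observation: V is palindromic (span 4, det 5): q -> 1/q fixes it; necessary, not sufficient, for amphichirality


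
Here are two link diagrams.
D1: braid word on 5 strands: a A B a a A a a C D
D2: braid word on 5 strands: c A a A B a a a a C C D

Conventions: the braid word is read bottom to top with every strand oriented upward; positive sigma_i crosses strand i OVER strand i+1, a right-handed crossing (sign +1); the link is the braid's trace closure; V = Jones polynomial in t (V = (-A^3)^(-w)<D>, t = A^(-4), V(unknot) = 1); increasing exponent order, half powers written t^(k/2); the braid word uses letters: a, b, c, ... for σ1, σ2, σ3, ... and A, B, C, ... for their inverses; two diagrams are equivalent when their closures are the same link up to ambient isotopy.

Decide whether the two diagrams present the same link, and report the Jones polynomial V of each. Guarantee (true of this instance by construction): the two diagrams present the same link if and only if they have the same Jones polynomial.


same link: yes
V(D1) = t + t^3 - t^4  [10 crossings, <D> = -A^-16 + A^-12 + A^-4, w = 0]
V(D2) = t + t^3 - t^4  [12 crossings, <D> = -A^-16 + A^-12 + A^-4, w = 0]
insight: one V(t) for all 2 diagrams — one class (guaranteed)


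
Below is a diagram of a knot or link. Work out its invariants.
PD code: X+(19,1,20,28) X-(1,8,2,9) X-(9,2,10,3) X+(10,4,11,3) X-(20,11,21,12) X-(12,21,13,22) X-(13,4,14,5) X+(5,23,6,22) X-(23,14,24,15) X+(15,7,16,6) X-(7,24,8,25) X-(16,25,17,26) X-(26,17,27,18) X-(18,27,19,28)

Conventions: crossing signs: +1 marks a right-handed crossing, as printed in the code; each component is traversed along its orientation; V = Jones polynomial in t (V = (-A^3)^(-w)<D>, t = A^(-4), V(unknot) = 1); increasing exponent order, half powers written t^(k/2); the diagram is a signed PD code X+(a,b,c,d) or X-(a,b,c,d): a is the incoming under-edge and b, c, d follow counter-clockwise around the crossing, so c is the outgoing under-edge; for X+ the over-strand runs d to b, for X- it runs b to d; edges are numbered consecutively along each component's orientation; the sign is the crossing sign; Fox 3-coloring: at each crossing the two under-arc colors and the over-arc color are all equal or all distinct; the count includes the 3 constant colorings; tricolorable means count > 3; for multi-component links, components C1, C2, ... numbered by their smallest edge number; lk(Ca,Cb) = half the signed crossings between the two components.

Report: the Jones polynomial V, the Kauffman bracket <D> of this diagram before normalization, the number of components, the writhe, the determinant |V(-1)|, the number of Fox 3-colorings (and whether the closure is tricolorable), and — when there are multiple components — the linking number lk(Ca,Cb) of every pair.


V = t^-8 - 2t^-7 + t^-6 - 2t^-5 + 2t^-4 + t^-2
<D> = A^-10 + 2A^-2 - 2A^2 + A^6 - 2A^10 + A^14 (w = -6)
1 component over 14 crossings, w = -6
27 Fox colorings among 3^14, |V(-1)| = 9: tricolorable
why: w = -6 (over 14 crossings) is diagram-only; (-A^3)^(6) removes it from V


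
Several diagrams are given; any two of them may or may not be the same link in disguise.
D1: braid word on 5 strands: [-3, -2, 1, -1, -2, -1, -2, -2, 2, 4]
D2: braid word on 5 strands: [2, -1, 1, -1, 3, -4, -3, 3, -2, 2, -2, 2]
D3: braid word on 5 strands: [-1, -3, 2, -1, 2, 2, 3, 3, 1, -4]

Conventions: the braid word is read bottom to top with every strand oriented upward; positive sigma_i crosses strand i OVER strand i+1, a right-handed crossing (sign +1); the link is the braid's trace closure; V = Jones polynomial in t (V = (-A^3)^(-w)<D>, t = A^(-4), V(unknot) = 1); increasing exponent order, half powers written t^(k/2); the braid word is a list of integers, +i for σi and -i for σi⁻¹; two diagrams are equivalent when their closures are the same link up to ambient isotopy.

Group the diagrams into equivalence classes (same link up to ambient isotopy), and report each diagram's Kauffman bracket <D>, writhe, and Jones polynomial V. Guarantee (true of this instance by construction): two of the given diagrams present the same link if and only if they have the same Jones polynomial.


classes: {D1} | {D2} | {D3}
V(D1) = -t^-4 + t^-3 + t^-1  [10 crossings, <D> = A^-8 + 1 - A^4, w = -4]
V(D2) = 1  (w 0, c 12, <D> = 1)
V(D3) = t + t^3 - t^4  (w +2, c 10, <D> = -A^-10 + A^-6 + A^2)
insight: 3 classes among 3 diagrams; unequal V(t) rules out equality


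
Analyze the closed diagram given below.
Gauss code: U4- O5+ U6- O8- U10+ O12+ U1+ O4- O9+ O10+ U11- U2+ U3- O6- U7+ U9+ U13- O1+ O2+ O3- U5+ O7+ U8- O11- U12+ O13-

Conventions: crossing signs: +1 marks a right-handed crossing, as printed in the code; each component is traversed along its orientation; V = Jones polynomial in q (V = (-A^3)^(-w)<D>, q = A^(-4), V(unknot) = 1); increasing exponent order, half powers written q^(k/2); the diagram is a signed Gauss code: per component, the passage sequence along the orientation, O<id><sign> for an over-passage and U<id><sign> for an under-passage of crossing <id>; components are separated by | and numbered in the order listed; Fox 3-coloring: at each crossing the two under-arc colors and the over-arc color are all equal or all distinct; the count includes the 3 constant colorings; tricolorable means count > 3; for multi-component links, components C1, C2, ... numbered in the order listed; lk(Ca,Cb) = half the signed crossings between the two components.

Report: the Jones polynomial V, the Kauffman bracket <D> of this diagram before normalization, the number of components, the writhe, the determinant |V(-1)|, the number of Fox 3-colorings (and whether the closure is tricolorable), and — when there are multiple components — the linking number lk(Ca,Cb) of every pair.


Jones polynomial: V(q) = -q^-3 + 3q^-2 - 4q^-1 + 6 - 6q + 5q^2 - 4q^3 + 3q^4 - q^5
<D> = A^-17 - 3A^-13 + 4A^-9 - 5A^-5 + 6A^-1 - 6A^3 + 4A^7 - 3A^11 + A^15; writhe +1
components 1, writhe +1 (13 crossings)
3-colorings: 9 of 3^13, det 33 — tricolorable
note: w = +1 (over 13 crossings) is diagram-only; (-A^3)^(-1) removes it from V


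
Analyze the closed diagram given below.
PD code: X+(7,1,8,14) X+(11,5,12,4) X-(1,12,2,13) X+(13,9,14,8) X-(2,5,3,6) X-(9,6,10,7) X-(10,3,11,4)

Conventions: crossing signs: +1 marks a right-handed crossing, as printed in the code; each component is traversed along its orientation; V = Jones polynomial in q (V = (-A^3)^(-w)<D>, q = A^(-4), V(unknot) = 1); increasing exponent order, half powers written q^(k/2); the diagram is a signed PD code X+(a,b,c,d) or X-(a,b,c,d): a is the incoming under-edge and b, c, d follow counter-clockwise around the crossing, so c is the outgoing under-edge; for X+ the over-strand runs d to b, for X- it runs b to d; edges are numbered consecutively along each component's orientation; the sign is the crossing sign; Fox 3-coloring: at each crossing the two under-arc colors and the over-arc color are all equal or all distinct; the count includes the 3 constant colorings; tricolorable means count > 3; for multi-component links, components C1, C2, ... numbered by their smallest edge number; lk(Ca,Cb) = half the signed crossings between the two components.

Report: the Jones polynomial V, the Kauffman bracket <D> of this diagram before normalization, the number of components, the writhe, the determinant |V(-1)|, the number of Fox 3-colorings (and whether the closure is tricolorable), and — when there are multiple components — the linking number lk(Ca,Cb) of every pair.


V(q) = q^-2 - q^-1 + 1 - q + q^2
bracket: -A^-11 + A^-7 - A^-3 + A - A^5, w = -1
1 component, writhe -1, over 7 crossings
det 5, colorings 3 of 3^7 — not tricolorable
observation: |V(-1)| = 5: so not tricolorable, since 3 does not divide 5


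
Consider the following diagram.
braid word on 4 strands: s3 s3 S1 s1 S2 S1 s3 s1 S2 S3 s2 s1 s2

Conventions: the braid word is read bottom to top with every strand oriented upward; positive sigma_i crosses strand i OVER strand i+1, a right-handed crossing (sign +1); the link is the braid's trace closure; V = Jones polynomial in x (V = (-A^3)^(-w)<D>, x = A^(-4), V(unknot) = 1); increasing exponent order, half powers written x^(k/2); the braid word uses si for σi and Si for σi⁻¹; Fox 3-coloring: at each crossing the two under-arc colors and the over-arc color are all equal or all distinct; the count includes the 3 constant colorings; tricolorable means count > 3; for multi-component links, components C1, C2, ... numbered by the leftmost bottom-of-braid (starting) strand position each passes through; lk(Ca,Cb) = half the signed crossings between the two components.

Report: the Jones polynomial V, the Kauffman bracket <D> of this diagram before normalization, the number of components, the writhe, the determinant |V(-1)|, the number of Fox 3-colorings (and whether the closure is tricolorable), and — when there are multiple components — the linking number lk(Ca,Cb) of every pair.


V(x) = x^-1 - 1 + 2x - 2x^2 + 2x^3 - 2x^4 + x^5
bracket: -A^-11 + 2A^-7 - 2A^-3 + 2A - 2A^5 + A^9 - A^13, w = +3
1 component, writhe +3, over 13 crossings
det 11, colorings 3 of 3^13 — not tricolorable
observation: V spans 6 powers of x: at least 6 crossings in any diagram
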